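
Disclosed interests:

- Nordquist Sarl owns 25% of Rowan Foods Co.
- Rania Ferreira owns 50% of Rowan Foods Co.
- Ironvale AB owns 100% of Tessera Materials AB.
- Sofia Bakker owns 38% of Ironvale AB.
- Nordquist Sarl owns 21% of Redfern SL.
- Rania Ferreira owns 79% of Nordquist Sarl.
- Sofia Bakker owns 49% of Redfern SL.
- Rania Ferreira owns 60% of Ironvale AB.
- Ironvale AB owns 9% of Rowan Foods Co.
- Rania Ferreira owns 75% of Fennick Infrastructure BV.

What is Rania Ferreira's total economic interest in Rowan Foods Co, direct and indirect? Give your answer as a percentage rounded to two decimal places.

75.15%

Rania reaches Rowan along 3 paths.
Via Ironvale: 60% × 9% = 5.4%.
Direct stake: 50% = 50%.
Via Nordquist: 79% × 25% = 19.75%.
Total: 5.4% + 50% + 19.75% = 75.15%.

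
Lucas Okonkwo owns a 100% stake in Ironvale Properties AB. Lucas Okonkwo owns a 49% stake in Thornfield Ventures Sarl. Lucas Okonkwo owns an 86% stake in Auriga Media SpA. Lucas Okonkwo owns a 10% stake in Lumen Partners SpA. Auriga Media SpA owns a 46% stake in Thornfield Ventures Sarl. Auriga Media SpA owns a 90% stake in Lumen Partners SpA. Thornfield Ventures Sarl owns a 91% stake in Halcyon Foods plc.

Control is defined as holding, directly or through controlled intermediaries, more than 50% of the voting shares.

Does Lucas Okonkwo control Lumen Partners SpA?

Yes

Lucas holds 86% of Auriga, so Lucas controls Auriga.
Auriga and Lucas together hold 90% + 10% = 100% of Lumen, so Lucas controls Lumen.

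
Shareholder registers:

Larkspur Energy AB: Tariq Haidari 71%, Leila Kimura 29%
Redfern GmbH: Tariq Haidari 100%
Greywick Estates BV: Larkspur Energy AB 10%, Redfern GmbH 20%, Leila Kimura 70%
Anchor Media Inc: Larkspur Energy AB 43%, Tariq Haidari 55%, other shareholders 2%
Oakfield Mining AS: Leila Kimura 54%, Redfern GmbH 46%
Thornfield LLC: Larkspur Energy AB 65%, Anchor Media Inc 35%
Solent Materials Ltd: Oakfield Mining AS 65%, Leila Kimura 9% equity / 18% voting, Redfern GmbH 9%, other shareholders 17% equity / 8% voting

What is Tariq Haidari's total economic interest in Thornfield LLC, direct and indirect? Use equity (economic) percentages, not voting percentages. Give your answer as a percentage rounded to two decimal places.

76.09%

Tariq reaches Thornfield along 3 paths.
Via Larkspur: 71% × 65% = 46.15%.
Via Larkspur → Anchor: 71% × 43% × 35% = 10.6855%.
Via Anchor: 55% × 35% = 19.25%.
Total: 46.15% + 10.6855% + 19.25% = 76.0855%.
Rounded: 76.09%.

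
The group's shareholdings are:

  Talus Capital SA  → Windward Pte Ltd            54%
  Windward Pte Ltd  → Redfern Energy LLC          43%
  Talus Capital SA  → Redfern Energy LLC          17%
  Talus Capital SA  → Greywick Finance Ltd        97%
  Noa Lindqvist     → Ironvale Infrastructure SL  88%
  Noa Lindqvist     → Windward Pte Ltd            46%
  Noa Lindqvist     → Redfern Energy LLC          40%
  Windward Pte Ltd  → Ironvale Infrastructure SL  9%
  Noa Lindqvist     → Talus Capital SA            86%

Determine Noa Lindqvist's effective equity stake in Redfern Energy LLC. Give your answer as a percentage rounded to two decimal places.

94.37%

Noa reaches Redfern along 4 paths.
Via Talus: 86% × 17% = 14.62%.
Via Talus → Windward: 86% × 54% × 43% = 19.9692%.
Via Windward: 46% × 43% = 19.78%.
Direct stake: 40% = 40%.
Total: 14.62% + 19.9692% + 19.78% + 40% = 94.3692%.
Rounded: 94.37%.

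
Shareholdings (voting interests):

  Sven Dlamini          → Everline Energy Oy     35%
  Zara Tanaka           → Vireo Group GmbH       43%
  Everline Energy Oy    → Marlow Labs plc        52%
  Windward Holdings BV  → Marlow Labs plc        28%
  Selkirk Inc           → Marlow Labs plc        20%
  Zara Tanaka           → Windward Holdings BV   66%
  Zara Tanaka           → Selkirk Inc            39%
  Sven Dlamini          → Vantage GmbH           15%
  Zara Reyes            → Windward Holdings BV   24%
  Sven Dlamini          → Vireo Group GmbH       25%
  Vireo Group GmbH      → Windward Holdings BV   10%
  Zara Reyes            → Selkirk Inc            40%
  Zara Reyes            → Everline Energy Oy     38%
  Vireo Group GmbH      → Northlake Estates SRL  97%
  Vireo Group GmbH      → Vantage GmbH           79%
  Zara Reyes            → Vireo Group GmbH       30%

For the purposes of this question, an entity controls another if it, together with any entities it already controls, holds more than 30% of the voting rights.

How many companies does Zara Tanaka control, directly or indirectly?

Zara Tanaka holds 43% of Vireo, so Zara Tanaka controls Vireo.
Zara Tanaka holds 39% of Selkirk, so Zara Tanaka controls Selkirk.
Vireo and Zara Tanaka together hold 10% + 66% = 76% of Windward, so Zara Tanaka controls Windward.
Vireo holds 97% of Northlake, so Zara Tanaka controls Northlake.
Windward and Selkirk together hold 28% + 20% = 48% of Marlow, so Zara Tanaka controls Marlow.
Vireo holds 79% of Vantage, so Zara Tanaka controls Vantage.
No other company's threshold is met.
Zara Tanaka controls 6 companies.

6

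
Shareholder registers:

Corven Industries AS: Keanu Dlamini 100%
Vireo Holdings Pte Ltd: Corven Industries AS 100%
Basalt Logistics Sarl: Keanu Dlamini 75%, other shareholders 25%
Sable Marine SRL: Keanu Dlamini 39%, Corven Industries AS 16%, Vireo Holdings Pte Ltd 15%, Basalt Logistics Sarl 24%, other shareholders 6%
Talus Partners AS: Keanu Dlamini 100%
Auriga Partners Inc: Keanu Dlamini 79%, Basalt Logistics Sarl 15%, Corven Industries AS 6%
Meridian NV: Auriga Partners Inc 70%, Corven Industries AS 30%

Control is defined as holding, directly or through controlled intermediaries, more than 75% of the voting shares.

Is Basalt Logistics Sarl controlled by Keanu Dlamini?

No

Keanu holds 100% of Corven, so Keanu controls Corven.
Corven holds 100% of Vireo, so Keanu controls Vireo.
Keanu holds 100% of Talus, so Keanu controls Talus.
Keanu and Corven together hold 79% + 6% = 85% of Auriga, so Keanu controls Auriga.
Auriga and Corven together hold 70% + 30% = 100% of Meridian, so Keanu controls Meridian.
In Basalt, Keanu's side holds only 75%, not > 75%.
So Keanu does not control Basalt.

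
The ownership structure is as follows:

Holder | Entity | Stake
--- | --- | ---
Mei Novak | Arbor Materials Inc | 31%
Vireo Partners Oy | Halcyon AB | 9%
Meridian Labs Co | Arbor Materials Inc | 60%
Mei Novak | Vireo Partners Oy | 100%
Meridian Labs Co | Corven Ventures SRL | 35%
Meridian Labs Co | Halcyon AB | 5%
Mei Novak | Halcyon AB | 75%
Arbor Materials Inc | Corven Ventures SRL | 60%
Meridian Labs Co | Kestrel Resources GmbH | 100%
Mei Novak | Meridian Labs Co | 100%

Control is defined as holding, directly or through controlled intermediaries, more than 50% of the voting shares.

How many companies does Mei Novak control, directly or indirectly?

Mei holds 100% of Vireo, so Mei controls Vireo.
Mei holds 100% of Meridian, so Mei controls Meridian.
Mei and Meridian and Vireo together hold 75% + 5% + 9% = 89% of Halcyon, so Mei controls Halcyon.
Mei and Meridian together hold 31% + 60% = 91% of Arbor, so Mei controls Arbor.
Meridian and Arbor together hold 35% + 60% = 95% of Corven, so Mei controls Corven.
Meridian holds 100% of Kestrel, so Mei controls Kestrel.
Mei controls 6 companies.

6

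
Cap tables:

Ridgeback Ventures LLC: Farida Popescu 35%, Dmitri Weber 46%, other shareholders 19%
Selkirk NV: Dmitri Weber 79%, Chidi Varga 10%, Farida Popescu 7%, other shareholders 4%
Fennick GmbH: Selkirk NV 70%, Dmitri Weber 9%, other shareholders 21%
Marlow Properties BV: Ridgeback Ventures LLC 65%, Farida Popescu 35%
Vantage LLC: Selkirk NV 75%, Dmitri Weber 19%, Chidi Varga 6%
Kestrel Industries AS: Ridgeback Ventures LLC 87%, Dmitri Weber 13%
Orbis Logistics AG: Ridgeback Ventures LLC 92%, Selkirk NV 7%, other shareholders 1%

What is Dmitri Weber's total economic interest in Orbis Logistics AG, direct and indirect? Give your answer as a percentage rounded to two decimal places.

Dmitri reaches Orbis along 2 paths.
Via Ridgeback: 46% × 92% = 42.32%.
Via Selkirk: 79% × 7% = 5.53%.
Total: 42.32% + 5.53% = 47.85%.

47.85%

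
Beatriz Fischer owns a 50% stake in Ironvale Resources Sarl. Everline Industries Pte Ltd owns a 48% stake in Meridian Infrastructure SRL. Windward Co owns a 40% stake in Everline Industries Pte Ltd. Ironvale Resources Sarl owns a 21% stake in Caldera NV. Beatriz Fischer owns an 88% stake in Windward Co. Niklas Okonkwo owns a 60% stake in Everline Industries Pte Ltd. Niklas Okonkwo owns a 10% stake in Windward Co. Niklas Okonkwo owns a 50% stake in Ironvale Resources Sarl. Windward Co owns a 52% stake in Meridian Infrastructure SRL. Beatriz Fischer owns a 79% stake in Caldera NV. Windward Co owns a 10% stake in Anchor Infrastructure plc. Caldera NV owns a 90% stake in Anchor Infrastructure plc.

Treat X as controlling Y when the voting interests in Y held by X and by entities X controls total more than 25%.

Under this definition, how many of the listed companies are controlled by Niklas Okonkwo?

Niklas holds 50% of Ironvale, so Niklas controls Ironvale.
Niklas holds 60% of Everline, so Niklas controls Everline.
Everline holds 48% of Meridian, so Niklas controls Meridian.
No other company's threshold is met.
Niklas controls 3 companies.

3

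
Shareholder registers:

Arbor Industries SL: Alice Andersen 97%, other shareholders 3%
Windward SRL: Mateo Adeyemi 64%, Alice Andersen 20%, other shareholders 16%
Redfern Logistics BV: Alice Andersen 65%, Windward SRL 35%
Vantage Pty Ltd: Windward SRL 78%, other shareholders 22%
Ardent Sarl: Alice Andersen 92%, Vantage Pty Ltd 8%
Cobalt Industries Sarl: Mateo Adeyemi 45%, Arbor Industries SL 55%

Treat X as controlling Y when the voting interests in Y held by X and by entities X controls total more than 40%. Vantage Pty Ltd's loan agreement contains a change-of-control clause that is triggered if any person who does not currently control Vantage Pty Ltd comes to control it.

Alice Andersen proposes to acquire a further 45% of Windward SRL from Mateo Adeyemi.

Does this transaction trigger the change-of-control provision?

The purchase adds only to Alice's holdings (Mateo's stake shrinks), so Alice is the only person who could newly come to control Vantage.
Alice holds 97% of Arbor, so Alice controls Arbor.
Alice holds 65% of Redfern, so Alice controls Redfern.
Alice holds 92% of Ardent, so Alice controls Ardent.
Arbor holds 55% of Cobalt, so Alice controls Cobalt.
Neither Alice nor any entity Alice controls holds any voting interest in Vantage.
So before the transaction, Alice does not control Vantage.
After the purchase, Alice's direct stake in Windward rises to 20% + 45% = 65%, and Mateo's stake falls to 19%.
Alice holds 65% of Windward, so Alice controls Windward.
Windward holds 78% of Vantage, so Alice controls Vantage.
Alice did not control Vantage before and does after, so the clause is triggered.

Yes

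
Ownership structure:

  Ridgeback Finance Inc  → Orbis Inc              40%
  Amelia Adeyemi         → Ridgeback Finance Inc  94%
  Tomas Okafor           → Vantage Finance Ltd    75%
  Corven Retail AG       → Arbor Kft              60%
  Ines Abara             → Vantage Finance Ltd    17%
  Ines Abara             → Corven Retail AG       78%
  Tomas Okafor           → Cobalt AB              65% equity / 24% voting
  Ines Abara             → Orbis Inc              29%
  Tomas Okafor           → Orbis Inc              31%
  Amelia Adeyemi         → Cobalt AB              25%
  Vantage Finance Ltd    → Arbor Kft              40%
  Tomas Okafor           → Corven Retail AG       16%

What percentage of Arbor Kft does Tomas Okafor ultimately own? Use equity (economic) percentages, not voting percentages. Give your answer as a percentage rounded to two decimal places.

Tomas reaches Arbor along 2 paths.
Via Corven: 16% × 60% = 9.6%.
Via Vantage: 75% × 40% = 30%.
Total: 9.6% + 30% = 39.6%.
Rounded: 39.60%.

39.60%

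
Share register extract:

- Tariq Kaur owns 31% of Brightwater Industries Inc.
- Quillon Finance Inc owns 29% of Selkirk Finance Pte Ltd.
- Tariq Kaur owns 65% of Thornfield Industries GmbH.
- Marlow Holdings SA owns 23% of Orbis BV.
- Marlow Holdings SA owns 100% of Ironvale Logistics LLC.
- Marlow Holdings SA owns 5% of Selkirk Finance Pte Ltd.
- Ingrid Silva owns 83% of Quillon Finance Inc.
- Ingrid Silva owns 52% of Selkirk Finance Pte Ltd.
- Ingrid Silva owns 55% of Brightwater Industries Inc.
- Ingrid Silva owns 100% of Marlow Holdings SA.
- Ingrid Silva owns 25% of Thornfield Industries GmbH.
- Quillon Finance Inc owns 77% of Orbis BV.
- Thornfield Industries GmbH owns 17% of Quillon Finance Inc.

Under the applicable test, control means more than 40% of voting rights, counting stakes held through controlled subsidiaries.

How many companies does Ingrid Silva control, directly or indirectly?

6

Ingrid holds 55% of Brightwater, so Ingrid controls Brightwater.
Ingrid holds 100% of Marlow, so Ingrid controls Marlow.
Ingrid holds 83% of Quillon, so Ingrid controls Quillon.
Quillon and Ingrid and Marlow together hold 29% + 52% + 5% = 86% of Selkirk, so Ingrid controls Selkirk.
Marlow and Quillon together hold 23% + 77% = 100% of Orbis, so Ingrid controls Orbis.
Marlow holds 100% of Ironvale, so Ingrid controls Ironvale.
No other company's threshold is met.
Ingrid controls 6 companies.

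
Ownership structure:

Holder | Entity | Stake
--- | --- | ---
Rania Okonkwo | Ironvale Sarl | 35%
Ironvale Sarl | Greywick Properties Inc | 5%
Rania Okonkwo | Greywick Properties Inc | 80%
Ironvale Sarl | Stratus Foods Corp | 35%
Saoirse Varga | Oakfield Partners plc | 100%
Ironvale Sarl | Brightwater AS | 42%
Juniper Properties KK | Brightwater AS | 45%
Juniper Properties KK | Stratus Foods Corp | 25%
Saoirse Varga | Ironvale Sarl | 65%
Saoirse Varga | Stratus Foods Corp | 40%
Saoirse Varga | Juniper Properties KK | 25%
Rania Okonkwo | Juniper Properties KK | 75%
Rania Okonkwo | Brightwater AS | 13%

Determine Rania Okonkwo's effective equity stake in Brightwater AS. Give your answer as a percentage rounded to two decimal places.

61.45%

Rania reaches Brightwater along 3 paths.
Direct stake: 13% = 13%.
Via Juniper: 75% × 45% = 33.75%.
Via Ironvale: 35% × 42% = 14.7%.
Total: 13% + 33.75% + 14.7% = 61.45%.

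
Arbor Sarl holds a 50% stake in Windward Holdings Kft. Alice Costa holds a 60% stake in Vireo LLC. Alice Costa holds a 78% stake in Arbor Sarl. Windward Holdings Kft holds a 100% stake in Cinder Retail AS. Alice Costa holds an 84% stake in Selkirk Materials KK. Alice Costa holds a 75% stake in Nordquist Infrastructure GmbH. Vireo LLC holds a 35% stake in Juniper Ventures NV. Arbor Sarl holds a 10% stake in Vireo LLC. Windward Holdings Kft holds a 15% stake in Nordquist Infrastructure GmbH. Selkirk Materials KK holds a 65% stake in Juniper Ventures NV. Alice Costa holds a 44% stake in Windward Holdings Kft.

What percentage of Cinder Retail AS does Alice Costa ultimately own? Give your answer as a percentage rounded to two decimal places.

83.00%

Alice reaches Cinder along 2 paths.
Via Arbor → Windward: 78% × 50% × 100% = 39%.
Via Windward: 44% × 100% = 44%.
Total: 39% + 44% = 83%.
Rounded: 83.00%.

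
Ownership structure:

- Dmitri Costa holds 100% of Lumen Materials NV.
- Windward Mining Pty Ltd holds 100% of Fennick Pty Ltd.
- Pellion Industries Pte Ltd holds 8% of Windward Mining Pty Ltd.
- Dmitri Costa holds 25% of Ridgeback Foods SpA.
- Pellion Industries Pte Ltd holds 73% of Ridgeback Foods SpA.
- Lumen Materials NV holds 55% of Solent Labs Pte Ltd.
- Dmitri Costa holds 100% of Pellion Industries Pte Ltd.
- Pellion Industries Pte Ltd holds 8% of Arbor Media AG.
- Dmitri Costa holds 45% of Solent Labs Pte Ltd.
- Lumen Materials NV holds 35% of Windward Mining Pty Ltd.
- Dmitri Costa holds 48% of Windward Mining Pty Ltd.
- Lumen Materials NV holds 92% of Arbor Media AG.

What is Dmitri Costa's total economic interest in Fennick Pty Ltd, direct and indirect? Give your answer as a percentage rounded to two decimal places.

91.00%

Dmitri reaches Fennick along 3 paths.
Via Lumen → Windward: 100% × 35% × 100% = 35%.
Via Windward: 48% × 100% = 48%.
Via Pellion → Windward: 100% × 8% × 100% = 8%.
Total: 35% + 48% + 8% = 91%.
Rounded: 91.00%.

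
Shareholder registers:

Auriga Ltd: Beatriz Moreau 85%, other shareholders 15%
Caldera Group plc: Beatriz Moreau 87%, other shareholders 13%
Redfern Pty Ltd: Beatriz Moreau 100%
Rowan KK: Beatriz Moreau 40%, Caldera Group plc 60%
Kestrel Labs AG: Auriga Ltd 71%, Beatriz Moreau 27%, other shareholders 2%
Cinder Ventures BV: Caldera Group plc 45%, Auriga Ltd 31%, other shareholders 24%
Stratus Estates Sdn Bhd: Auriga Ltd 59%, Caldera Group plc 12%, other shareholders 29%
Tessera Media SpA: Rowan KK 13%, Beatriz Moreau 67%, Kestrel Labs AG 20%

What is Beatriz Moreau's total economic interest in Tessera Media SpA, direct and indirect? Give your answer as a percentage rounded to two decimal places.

96.46%

Beatriz reaches Tessera along 5 paths.
Via Rowan: 40% × 13% = 5.2%.
Via Caldera → Rowan: 87% × 60% × 13% = 6.786%.
Direct stake: 67% = 67%.
Via Auriga → Kestrel: 85% × 71% × 20% = 12.07%.
Via Kestrel: 27% × 20% = 5.4%.
Total: 5.2% + 6.786% + 67% + 12.07% + 5.4% = 96.456%.
Rounded: 96.46%.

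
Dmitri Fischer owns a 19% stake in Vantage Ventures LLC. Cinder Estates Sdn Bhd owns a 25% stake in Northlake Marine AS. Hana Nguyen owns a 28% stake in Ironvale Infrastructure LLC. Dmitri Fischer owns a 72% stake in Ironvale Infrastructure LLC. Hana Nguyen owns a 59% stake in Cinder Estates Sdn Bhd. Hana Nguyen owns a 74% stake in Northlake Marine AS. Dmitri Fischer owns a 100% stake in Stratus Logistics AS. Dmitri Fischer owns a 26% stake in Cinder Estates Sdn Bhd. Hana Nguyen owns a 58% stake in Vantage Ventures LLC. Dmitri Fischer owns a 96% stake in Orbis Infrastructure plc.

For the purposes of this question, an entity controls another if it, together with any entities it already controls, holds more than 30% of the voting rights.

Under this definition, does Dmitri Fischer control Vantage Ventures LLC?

No

Dmitri holds 72% of Ironvale, so Dmitri controls Ironvale.
Dmitri holds 100% of Stratus, so Dmitri controls Stratus.
Dmitri holds 96% of Orbis, so Dmitri controls Orbis.
In Vantage, Dmitri's side holds only 19%, not > 30%.
So Dmitri does not control Vantage.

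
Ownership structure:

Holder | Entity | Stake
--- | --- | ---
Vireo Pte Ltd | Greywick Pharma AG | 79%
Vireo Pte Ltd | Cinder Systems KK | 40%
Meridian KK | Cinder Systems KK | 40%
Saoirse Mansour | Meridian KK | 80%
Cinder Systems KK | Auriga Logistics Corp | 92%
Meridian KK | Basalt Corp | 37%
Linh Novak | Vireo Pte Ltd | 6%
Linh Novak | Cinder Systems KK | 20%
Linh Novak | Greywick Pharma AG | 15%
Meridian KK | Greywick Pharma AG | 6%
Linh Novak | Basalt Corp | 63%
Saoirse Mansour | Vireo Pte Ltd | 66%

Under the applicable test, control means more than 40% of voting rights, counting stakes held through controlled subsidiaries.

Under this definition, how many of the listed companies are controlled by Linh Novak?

1

Linh holds 63% of Basalt, so Linh controls Basalt.
No other company's threshold is met.
Linh controls 1 company.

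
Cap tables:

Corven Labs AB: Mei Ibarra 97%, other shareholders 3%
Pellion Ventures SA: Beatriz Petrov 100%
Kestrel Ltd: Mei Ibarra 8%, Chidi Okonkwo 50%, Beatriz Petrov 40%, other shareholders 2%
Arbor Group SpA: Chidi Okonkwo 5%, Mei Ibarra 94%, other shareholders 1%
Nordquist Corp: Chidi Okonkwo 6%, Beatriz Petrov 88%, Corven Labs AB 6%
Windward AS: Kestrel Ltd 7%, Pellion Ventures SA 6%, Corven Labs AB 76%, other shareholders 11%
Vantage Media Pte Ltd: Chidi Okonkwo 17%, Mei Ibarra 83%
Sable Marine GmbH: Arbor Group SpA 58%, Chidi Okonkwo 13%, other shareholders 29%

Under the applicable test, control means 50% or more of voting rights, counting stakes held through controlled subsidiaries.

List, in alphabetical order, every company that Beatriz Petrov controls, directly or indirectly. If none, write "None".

Beatriz holds 100% of Pellion, so Beatriz controls Pellion.
Beatriz holds 88% of Nordquist, so Beatriz controls Nordquist.
No other company's threshold is met.

Nordquist Corp, Pellion Ventures SA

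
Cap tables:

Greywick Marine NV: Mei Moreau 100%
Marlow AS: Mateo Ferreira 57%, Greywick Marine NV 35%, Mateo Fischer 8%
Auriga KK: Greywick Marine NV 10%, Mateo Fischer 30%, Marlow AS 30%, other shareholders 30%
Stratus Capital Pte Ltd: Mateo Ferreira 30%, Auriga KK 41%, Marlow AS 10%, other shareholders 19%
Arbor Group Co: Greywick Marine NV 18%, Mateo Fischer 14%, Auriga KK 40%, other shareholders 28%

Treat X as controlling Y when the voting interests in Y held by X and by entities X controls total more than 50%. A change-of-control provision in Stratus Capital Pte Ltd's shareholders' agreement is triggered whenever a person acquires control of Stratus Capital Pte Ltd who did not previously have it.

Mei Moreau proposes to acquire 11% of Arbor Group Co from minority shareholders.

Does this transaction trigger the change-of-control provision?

No

The purchase changes only Mei's holdings, so Mei is the only person who could newly come to control Stratus.
Mei holds 100% of Greywick, so Mei controls Greywick.
Neither Mei nor any entity Mei controls holds any voting interest in Stratus.
So before the transaction, Mei does not control Stratus.
After the purchase, Mei holds 11% of Arbor directly.
Mei's side now holds 18% + 11% = 29% of Arbor, not > 50%, so Mei still does not control Arbor.
After the transaction, neither Mei nor any entity Mei controls holds a voting interest in Stratus, so Mei still does not control it.
No new person acquires control, so the clause is not triggered.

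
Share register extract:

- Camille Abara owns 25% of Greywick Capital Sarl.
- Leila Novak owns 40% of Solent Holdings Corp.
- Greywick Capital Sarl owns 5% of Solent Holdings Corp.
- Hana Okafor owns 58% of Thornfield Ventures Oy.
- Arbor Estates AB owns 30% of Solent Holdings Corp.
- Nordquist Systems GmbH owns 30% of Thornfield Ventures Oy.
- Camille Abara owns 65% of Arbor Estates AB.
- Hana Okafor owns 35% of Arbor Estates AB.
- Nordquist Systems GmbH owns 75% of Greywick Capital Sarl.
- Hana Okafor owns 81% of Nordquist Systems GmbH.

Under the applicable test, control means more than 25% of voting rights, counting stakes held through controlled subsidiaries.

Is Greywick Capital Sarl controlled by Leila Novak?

Leila holds 40% of Solent, so Leila controls Solent.
Neither Leila nor any entity Leila controls holds any voting interest in Greywick.
So Leila does not control Greywick.

No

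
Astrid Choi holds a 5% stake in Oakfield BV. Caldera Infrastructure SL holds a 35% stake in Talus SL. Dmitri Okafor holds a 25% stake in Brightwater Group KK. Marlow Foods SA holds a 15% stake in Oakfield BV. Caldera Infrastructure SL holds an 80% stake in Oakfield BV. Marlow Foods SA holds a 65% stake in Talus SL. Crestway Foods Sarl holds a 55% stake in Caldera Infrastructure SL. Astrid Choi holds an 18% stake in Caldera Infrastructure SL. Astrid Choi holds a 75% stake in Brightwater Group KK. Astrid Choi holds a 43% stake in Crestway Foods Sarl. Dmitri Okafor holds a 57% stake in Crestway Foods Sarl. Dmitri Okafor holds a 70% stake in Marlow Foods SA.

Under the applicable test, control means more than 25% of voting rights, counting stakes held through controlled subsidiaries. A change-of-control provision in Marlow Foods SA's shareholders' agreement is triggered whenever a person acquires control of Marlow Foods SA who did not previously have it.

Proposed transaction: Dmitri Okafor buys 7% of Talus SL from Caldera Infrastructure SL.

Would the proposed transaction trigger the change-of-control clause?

The purchase adds only to Dmitri's holdings (Caldera's stake shrinks), so Dmitri is the only person who could newly come to control Marlow.
Dmitri holds 70% of Marlow, so Dmitri controls Marlow.
So Dmitri already controls Marlow before the transaction.
After the purchase, Dmitri holds 7% of Talus directly, and Caldera's stake falls to 28%.
Dmitri controlled Marlow already, so this is not a new person acquiring control; every other person's position is unchanged or reduced.
No new person acquires control, so the clause is not triggered.

No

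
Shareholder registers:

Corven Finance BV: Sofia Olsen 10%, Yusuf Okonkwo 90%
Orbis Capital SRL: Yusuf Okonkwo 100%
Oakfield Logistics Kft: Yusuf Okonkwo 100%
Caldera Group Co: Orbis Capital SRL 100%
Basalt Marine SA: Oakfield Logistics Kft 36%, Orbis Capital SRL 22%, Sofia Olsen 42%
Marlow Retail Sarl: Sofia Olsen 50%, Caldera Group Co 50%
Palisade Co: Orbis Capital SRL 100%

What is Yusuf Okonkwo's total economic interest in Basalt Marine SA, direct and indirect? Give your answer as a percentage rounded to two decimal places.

58.00%

Yusuf reaches Basalt along 2 paths.
Via Oakfield: 100% × 36% = 36%.
Via Orbis: 100% × 22% = 22%.
Total: 36% + 22% = 58%.
Rounded: 58.00%.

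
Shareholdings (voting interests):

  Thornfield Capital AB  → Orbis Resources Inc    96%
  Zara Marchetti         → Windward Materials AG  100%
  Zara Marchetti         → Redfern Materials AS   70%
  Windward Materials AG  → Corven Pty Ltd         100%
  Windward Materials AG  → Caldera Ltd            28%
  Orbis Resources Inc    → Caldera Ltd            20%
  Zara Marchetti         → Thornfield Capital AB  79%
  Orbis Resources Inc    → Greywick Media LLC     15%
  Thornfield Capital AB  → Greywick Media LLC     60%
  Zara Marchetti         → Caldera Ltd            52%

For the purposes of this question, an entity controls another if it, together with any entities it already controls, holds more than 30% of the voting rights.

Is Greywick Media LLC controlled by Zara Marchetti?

Yes

Zara holds 79% of Thornfield, so Zara controls Thornfield.
Thornfield holds 96% of Orbis, so Zara controls Orbis.
Orbis and Thornfield together hold 15% + 60% = 75% of Greywick, so Zara controls Greywick.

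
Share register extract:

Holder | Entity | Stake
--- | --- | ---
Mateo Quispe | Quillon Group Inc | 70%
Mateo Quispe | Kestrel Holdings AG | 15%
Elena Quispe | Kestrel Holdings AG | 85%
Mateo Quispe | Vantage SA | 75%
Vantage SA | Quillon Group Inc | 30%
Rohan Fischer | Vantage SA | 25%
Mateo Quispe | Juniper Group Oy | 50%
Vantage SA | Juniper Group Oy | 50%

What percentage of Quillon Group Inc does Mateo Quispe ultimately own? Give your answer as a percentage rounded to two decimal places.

92.50%

Mateo reaches Quillon along 2 paths.
Via Vantage: 75% × 30% = 22.5%.
Direct stake: 70% = 70%.
Total: 22.5% + 70% = 92.5%.
Rounded: 92.50%.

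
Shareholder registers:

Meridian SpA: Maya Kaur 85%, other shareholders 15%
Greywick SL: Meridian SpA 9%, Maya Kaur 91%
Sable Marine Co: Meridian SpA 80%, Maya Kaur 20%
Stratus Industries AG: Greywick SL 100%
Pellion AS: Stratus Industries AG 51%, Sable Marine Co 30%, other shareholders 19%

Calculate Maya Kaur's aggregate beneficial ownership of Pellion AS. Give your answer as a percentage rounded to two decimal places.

76.71%

Maya reaches Pellion along 4 paths.
Via Meridian → Greywick → Stratus: 85% × 9% × 100% × 51% = 3.9015%.
Via Greywick → Stratus: 91% × 100% × 51% = 46.41%.
Via Meridian → Sable: 85% × 80% × 30% = 20.4%.
Via Sable: 20% × 30% = 6%.
Total: 3.9015% + 46.41% + 20.4% + 6% = 76.7115%.
Rounded: 76.71%.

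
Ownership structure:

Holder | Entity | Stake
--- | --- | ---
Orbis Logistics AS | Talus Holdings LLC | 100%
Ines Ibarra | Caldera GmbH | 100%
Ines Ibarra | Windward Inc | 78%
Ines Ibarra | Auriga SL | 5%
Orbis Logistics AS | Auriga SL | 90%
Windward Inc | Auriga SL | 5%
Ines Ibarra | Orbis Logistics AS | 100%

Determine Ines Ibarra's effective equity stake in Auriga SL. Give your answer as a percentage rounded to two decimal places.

Ines reaches Auriga along 3 paths.
Via Windward: 78% × 5% = 3.9%.
Direct stake: 5% = 5%.
Via Orbis: 100% × 90% = 90%.
Total: 3.9% + 5% + 90% = 98.9%.
Rounded: 98.90%.

98.90%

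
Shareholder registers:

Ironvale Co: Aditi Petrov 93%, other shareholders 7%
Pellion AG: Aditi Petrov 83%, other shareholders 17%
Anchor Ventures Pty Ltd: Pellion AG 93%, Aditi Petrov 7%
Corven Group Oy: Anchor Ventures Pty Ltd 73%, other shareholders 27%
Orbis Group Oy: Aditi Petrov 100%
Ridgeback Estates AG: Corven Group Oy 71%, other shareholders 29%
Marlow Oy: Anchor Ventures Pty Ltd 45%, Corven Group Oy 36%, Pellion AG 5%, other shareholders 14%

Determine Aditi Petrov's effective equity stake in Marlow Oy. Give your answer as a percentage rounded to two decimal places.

Aditi reaches Marlow along 5 paths.
Via Pellion → Anchor: 83% × 93% × 45% = 34.7355%.
Via Anchor: 7% × 45% = 3.15%.
Via Pellion → Anchor → Corven: 83% × 93% × 73% × 36% = 20.285532%.
Via Anchor → Corven: 7% × 73% × 36% = 1.8396%.
Via Pellion: 83% × 5% = 4.15%.
Total: 34.7355% + 3.15% + 20.285532% + 1.8396% + 4.15% = 64.160632%.
Rounded: 64.16%.

64.16%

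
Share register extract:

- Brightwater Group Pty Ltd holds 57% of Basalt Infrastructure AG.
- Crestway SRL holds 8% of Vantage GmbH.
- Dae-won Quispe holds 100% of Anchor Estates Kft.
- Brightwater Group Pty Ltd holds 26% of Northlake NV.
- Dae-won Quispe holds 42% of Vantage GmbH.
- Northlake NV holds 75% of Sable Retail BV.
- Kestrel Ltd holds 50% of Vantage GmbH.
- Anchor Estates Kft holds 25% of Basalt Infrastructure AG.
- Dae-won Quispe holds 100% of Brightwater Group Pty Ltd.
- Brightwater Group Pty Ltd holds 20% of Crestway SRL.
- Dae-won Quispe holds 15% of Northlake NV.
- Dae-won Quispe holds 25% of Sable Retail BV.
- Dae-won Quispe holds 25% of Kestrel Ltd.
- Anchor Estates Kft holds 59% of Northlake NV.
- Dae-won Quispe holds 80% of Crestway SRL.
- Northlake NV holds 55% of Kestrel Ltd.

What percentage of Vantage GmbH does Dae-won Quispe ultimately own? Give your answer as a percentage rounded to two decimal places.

90.00%

Dae-won reaches Vantage along 7 paths.
Via Kestrel: 25% × 50% = 12.5%.
Via Anchor → Northlake → Kestrel: 100% × 59% × 55% × 50% = 16.225%.
Via Northlake → Kestrel: 15% × 55% × 50% = 4.125%.
Via Brightwater → Northlake → Kestrel: 100% × 26% × 55% × 50% = 7.15%.
Direct stake: 42% = 42%.
Via Brightwater → Crestway: 100% × 20% × 8% = 1.6%.
Via Crestway: 80% × 8% = 6.4%.
Total: 12.5% + 16.225% + 4.125% + 7.15% + 42% + 1.6% + 6.4% = 90%.
Rounded: 90.00%.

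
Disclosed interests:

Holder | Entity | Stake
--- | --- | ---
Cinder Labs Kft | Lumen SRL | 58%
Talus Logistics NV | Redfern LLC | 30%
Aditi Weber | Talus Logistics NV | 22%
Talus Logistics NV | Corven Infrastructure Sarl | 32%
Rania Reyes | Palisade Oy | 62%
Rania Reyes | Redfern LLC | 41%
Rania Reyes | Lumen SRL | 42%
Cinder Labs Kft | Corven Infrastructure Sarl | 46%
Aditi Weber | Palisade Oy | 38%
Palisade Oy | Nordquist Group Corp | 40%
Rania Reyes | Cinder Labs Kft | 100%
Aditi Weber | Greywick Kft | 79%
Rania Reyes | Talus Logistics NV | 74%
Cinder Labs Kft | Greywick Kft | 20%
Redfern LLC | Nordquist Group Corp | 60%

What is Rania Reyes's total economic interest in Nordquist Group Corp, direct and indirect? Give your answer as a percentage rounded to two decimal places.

Rania reaches Nordquist along 3 paths.
Via Redfern: 41% × 60% = 24.6%.
Via Talus → Redfern: 74% × 30% × 60% = 13.32%.
Via Palisade: 62% × 40% = 24.8%.
Total: 24.6% + 13.32% + 24.8% = 62.72%.

62.72%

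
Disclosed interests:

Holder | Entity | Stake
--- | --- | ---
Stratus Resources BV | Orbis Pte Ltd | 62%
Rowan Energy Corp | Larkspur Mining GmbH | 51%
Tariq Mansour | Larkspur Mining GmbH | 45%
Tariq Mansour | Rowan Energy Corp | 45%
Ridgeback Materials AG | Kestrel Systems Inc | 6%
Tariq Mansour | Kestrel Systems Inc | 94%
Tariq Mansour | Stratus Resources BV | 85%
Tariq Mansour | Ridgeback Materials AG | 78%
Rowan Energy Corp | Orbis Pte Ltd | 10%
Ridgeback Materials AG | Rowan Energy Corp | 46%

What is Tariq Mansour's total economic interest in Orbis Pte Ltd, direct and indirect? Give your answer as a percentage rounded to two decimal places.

Tariq reaches Orbis along 3 paths.
Via Rowan: 45% × 10% = 4.5%.
Via Ridgeback → Rowan: 78% × 46% × 10% = 3.588%.
Via Stratus: 85% × 62% = 52.7%.
Total: 4.5% + 3.588% + 52.7% = 60.788%.
Rounded: 60.79%.

60.79%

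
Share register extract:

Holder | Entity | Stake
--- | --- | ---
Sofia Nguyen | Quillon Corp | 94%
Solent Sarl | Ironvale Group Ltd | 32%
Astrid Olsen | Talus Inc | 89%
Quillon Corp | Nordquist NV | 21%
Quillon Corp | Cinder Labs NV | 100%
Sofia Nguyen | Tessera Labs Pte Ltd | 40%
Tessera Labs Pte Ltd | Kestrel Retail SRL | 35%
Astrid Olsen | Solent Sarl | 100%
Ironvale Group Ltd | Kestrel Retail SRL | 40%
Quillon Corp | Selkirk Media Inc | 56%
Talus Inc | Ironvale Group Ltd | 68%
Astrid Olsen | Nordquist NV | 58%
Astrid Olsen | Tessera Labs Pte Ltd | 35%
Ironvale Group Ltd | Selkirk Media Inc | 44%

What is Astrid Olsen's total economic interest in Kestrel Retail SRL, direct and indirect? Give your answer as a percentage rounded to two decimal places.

49.26%

Astrid reaches Kestrel along 3 paths.
Via Tessera: 35% × 35% = 12.25%.
Via Solent → Ironvale: 100% × 32% × 40% = 12.8%.
Via Talus → Ironvale: 89% × 68% × 40% = 24.208%.
Total: 12.25% + 12.8% + 24.208% = 49.258%.
Rounded: 49.26%.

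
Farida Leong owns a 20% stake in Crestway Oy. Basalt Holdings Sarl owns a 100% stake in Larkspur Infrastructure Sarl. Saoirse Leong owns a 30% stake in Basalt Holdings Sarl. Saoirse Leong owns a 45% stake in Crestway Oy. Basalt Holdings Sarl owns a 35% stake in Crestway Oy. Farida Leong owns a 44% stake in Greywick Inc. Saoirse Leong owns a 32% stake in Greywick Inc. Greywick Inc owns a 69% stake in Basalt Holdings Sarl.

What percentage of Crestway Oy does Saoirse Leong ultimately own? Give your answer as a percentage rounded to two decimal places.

Saoirse reaches Crestway along 3 paths.
Via Greywick → Basalt: 32% × 69% × 35% = 7.728%.
Via Basalt: 30% × 35% = 10.5%.
Direct stake: 45% = 45%.
Total: 7.728% + 10.5% + 45% = 63.228%.
Rounded: 63.23%.

63.23%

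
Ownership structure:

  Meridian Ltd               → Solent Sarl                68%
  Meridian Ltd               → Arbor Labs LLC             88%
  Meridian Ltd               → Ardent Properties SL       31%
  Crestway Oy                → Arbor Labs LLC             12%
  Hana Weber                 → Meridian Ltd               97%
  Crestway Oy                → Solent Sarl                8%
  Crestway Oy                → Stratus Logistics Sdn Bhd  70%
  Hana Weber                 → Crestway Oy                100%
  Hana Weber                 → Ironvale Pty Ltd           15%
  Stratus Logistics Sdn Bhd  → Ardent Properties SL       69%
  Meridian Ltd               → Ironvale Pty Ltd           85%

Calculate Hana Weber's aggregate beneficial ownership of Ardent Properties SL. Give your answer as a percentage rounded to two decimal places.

78.37%

Hana reaches Ardent along 2 paths.
Via Crestway → Stratus: 100% × 70% × 69% = 48.3%.
Via Meridian: 97% × 31% = 30.07%.
Total: 48.3% + 30.07% = 78.37%.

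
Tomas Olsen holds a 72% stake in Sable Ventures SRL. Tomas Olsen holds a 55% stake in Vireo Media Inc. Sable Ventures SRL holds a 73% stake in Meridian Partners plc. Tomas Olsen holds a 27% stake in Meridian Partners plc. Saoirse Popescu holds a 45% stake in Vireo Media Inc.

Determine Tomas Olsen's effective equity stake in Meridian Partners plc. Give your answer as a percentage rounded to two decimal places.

79.56%

Tomas reaches Meridian along 2 paths.
Direct stake: 27% = 27%.
Via Sable: 72% × 73% = 52.56%.
Total: 27% + 52.56% = 79.56%.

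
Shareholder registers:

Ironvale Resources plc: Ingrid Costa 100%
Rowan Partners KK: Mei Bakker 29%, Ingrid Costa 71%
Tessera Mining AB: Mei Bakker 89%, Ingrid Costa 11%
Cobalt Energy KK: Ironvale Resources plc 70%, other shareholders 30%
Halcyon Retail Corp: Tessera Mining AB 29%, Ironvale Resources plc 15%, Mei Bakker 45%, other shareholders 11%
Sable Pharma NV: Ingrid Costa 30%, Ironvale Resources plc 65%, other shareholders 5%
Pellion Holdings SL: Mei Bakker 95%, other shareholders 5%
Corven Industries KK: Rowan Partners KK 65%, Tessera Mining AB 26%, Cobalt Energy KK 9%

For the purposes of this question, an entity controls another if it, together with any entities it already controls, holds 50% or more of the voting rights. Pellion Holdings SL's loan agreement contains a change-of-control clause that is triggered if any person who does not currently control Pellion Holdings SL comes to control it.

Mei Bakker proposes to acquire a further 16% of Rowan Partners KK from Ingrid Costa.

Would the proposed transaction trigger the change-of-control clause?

No

The purchase adds only to Mei's holdings (Ingrid's stake shrinks), so Mei is the only person who could newly come to control Pellion.
Mei holds 95% of Pellion, so Mei controls Pellion.
So Mei already controls Pellion before the transaction.
After the purchase, Mei's direct stake in Rowan rises to 29% + 16% = 45%, and Ingrid's stake falls to 55%.
Mei controlled Pellion already, so this is not a new person acquiring control; every other person's position is unchanged or reduced.
No new person acquires control, so the clause is not triggered.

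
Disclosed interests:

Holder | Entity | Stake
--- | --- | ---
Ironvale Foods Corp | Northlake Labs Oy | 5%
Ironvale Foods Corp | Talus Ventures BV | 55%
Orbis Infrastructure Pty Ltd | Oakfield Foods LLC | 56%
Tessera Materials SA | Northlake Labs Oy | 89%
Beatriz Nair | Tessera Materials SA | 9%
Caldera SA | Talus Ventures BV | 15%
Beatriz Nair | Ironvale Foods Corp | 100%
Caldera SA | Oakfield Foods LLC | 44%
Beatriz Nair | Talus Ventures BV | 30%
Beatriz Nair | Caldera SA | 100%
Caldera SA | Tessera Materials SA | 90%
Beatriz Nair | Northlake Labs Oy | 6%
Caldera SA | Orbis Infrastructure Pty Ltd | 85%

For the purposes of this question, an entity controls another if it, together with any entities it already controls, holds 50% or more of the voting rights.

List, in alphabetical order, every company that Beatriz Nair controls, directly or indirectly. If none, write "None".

Caldera SA, Ironvale Foods Corp, Northlake Labs Oy, Oakfield Foods LLC, Orbis Infrastructure Pty Ltd, Talus Ventures BV, Tessera Materials SA

Beatriz holds 100% of Caldera, so Beatriz controls Caldera.
Beatriz holds 100% of Ironvale, so Beatriz controls Ironvale.
Beatriz and Caldera and Ironvale together hold 30% + 15% + 55% = 100% of Talus, so Beatriz controls Talus.
Beatriz and Caldera together hold 9% + 90% = 99% of Tessera, so Beatriz controls Tessera.
Caldera holds 85% of Orbis, so Beatriz controls Orbis.
Orbis and Caldera together hold 56% + 44% = 100% of Oakfield, so Beatriz controls Oakfield.
Tessera and Beatriz and Ironvale together hold 89% + 6% + 5% = 100% of Northlake, so Beatriz controls Northlake.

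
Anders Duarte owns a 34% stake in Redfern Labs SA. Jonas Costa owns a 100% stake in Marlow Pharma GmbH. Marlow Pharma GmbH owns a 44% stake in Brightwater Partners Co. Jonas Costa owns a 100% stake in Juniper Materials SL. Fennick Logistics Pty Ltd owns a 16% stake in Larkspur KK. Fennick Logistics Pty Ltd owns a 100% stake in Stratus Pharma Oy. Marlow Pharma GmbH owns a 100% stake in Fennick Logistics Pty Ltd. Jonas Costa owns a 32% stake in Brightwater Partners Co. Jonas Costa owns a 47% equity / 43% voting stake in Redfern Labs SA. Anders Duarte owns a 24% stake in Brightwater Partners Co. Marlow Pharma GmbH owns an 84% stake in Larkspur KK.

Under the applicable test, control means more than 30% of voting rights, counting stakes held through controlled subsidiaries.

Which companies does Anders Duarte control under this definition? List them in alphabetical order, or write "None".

Anders holds 34% of Redfern, so Anders controls Redfern.
No other company's threshold is met.

Redfern Labs SA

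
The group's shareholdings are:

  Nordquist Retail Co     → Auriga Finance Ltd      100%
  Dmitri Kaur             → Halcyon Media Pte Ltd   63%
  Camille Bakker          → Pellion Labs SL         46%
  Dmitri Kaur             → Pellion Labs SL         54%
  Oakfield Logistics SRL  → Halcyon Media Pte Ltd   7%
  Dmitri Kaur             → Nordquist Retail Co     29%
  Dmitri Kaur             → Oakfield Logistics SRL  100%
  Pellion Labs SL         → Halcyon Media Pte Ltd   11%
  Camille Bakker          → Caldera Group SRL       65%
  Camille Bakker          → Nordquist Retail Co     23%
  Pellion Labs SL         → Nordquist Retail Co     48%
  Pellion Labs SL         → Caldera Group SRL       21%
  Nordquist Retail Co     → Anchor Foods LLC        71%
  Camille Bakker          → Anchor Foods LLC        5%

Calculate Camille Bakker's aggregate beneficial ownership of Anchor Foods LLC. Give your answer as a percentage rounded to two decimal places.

37.01%

Camille reaches Anchor along 3 paths.
Direct stake: 5% = 5%.
Via Pellion → Nordquist: 46% × 48% × 71% = 15.6768%.
Via Nordquist: 23% × 71% = 16.33%.
Total: 5% + 15.6768% + 16.33% = 37.0068%.
Rounded: 37.01%.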